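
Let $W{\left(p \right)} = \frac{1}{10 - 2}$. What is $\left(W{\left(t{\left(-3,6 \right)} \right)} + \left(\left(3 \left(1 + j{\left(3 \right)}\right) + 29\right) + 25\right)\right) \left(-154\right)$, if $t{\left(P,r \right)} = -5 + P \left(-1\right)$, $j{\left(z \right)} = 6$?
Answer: $- \frac{46277}{4} \approx -11569.0$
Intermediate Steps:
$t{\left(P,r \right)} = -5 - P$
$W{\left(p \right)} = \frac{1}{8}$
$\left(W{\left(t{\left(-3,6 \right)} \right)} + \left(\left(3 \left(1 + j{\left(3 \right)}\right) + 29\right) + 25\right)\right) \left(-154\right) = \left(\frac{1}{8} + \left(\left(3 \left(1 + 6\right) + 29\right) + 25\right)\right) \left(-154\right) = \left(\frac{1}{8} + \left(\left(3 \cdot 7 + 29\right) + 25\right)\right) \left(-154\right) = \left(\frac{1}{8} + \left(\left(21 + 29\right) + 25\right)\right) \left(-154\right) = \left(\frac{1}{8} + \left(50 + 25\right)\right) \left(-154\right) = \left(\frac{1}{8} + 75\right) \left(-154\right) = \frac{601}{8} \left(-154\right) = - \frac{46277}{4}$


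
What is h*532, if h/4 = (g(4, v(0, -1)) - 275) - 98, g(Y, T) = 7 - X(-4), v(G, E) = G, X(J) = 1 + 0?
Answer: -780976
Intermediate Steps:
X(J) = 1
g(Y, T) = 6 (g(Y, T) = 7 - 1*1 = 7 - 1 = 6)
h = -1468 (h = 4*((6 - 275) - 98) = 4*(-269 - 98) = 4*(-367) = -1468)
h*532 = -1468*532 = -780976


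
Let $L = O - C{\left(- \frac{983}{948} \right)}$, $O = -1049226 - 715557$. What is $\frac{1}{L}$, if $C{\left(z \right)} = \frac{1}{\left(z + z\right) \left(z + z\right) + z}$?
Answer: $- \frac{366659}{647073682335} \approx -5.6664 \cdot 10^{-7}$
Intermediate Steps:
$C{\left(z \right)} = \frac{1}{z + 4 z^{2}}$ ($C{\left(z \right)} = \frac{1}{2 z 2 z + z} = \frac{1}{4 z^{2} + z} = \frac{1}{z + 4 z^{2}}$)
$O = -1764783$
$L = - \frac{647073682335}{366659}$ ($L = -1764783 - \frac{1}{- \frac{983}{948} \left(1 + 4 \left(- \frac{983}{948}\right)\right)} = -1764783 - \frac{1}{\left(-983\right) \frac{1}{948} \left(1 + 4 \left(\left(-983\right) \frac{1}{948}\right)\right)} = -1764783 - \frac{1}{\left(- \frac{983}{948}\right) \left(1 + 4 \left(- \frac{983}{948}\right)\right)} = -1764783 - - \frac{948}{983 \left(1 - \frac{983}{237}\right)} = -1764783 - - \frac{948}{983 \left(- \frac{746}{237}\right)} = -1764783 - \left(- \frac{948}{983}\right) \left(- \frac{237}{746}\right) = -1764783 - \frac{112338}{366659} = - \frac{647073682335}{366659} \approx -1.7648 \cdot 10^{6}$)
$\frac{1}{L} = \frac{1}{- \frac{647073682335}{366659}} = - \frac{366659}{647073682335}$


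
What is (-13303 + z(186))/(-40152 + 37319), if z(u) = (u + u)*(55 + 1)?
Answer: -7529/2833 ≈ -2.6576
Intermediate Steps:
z(u) = 112*u (z(u) = (2*u)*56 = 112*u)
(-13303 + z(186))/(-40152 + 37319) = (-13303 + 112*186)/(-40152 + 37319) = (-13303 + 20832)/(-2833) = 7529*(-1/2833) = -7529/2833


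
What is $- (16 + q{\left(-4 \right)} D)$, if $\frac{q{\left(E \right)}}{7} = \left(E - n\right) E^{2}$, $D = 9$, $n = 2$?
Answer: $6032$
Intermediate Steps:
$q{\left(E \right)} = 7 E^{2} \left(-2 + E\right)$ ($q{\left(E \right)} = 7 \left(E - 2\right) E^{2} = 7 \left(-2 + E\right) E^{2} = 7 E^{2} \left(-2 + E\right)$)
$- (16 + q{\left(-4 \right)} D) = - (16 + 7 \left(-4\right)^{2} \left(-2 - 4\right) 9) = - (16 + 7 \cdot 16 \left(-6\right) 9) = - (16 - 6048) = \left(-1\right) \left(-6032\right) = 6032$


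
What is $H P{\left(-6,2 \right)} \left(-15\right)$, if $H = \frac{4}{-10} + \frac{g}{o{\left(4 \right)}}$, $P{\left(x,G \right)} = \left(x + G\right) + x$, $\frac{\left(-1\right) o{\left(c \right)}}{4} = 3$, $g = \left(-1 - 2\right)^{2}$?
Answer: $- \frac{345}{2} \approx -172.5$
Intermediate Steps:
$g = 9$ ($g = \left(-3\right)^{2} = 9$)
$o{\left(c \right)} = -12$ ($o{\left(c \right)} = \left(-4\right) 3 = -12$)
$P{\left(x,G \right)} = G + 2 x$ ($P{\left(x,G \right)} = \left(G + x\right) + x = G + 2 x$)
$H = - \frac{23}{20}$ ($H = \frac{4}{-10} + \frac{9}{-12} = 4 \left(- \frac{1}{10}\right) + 9 \left(- \frac{1}{12}\right) = - \frac{2}{5} - \frac{3}{4} = - \frac{23}{20} \approx -1.15$)
$H P{\left(-6,2 \right)} \left(-15\right) = - \frac{23 \left(2 + 2 \left(-6\right)\right)}{20} \left(-15\right) = - \frac{23 \left(2 - 12\right)}{20} \left(-15\right) = \left(- \frac{23}{20}\right) \left(-10\right) \left(-15\right) = \frac{23}{2} \left(-15\right) = - \frac{345}{2}$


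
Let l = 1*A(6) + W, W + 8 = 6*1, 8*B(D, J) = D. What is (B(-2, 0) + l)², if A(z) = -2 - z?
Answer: 1681/16 ≈ 105.06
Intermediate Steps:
B(D, J) = D/8
W = -2 (W = -8 + 6*1 = -8 + 6 = -2)
l = -10 (l = 1*(-2 - 1*6) - 2 = 1*(-2 - 6) - 2 = 1*(-8) - 2 = -8 - 2 = -10)
(B(-2, 0) + l)² = ((⅛)*(-2) - 10)² = (-¼ - 10)² = (-41/4)² = 1681/16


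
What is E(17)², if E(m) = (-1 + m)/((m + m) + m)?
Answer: 256/2601 ≈ 0.098424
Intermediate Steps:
E(m) = (-1 + m)/(3*m) (E(m) = (-1 + m)/(2*m + m) = (-1 + m)/((3*m)) = (-1 + m)*(1/(3*m)) = (-1 + m)/(3*m))
E(17)² = ((⅓)*(-1 + 17)/17)² = ((⅓)*(1/17)*16)² = (16/51)² = 256/2601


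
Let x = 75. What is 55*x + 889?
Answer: 5014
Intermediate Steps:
55*x + 889 = 55*75 + 889 = 4125 + 889 = 5014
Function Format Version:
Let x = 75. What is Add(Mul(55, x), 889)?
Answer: 5014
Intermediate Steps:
Add(Mul(55, x), 889) = Add(Mul(55, 75), 889) = Add(4125, 889) = 5014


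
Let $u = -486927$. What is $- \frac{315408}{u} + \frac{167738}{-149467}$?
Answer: $- \frac{11511024530}{24259839303} \approx -0.47449$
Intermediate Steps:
$- \frac{315408}{u} + \frac{167738}{-149467} = - \frac{315408}{-486927} + \frac{167738}{-149467} = \left(-315408\right) \left(- \frac{1}{486927}\right) + 167738 \left(- \frac{1}{149467}\right) = \frac{105136}{162309} - \frac{167738}{149467} = - \frac{11511024530}{24259839303}$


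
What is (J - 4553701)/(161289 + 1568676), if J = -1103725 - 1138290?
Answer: -6795716/1729965 ≈ -3.9282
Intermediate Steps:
J = -2242015
(J - 4553701)/(161289 + 1568676) = (-2242015 - 4553701)/(161289 + 1568676) = -6795716/1729965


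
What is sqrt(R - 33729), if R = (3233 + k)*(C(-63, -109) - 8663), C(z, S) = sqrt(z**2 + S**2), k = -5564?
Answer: sqrt(20159724 - 11655*sqrt(634)) ≈ 4457.2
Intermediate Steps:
C(z, S) = sqrt(S**2 + z**2)
R = 20193453 - 11655*sqrt(634) (R = (3233 - 5564)*(sqrt((-109)**2 + (-63)**2) - 8663) = -2331*(sqrt(11881 + 3969) - 8663) = -2331*(sqrt(15850) - 8663) = -2331*(5*sqrt(634) - 8663) = -2331*(-8663 + 5*sqrt(634)) = 20193453 - 11655*sqrt(634) ≈ 1.9900e+7)
sqrt(R - 33729) = sqrt((20193453 - 11655*sqrt(634)) - 33729) = sqrt(20159724 - 11655*sqrt(634))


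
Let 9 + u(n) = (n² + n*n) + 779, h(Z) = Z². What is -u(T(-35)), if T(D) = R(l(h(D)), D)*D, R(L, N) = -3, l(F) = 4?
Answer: -22820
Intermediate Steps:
T(D) = -3*D
u(n) = 770 + 2*n² (u(n) = -9 + ((n² + n*n) + 779) = -9 + ((n² + n²) + 779) = -9 + (2*n² + 779) = -9 + (779 + 2*n²) = 770 + 2*n²)
-u(T(-35)) = -(770 + 2*(-3*(-35))²) = -(770 + 2*105²) = -(770 + 2*11025) = -(770 + 22050) = -1*22820 = -22820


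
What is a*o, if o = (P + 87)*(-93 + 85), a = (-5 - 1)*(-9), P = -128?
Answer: 17712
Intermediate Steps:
a = 54 (a = -6*(-9) = 54)
o = 328 (o = (-128 + 87)*(-93 + 85) = -41*(-8) = 328)
a*o = 54*328 = 17712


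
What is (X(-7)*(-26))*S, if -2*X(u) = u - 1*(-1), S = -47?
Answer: 3666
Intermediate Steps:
X(u) = -1/2 - u/2 (X(u) = -(u - 1*(-1))/2 = -(u + 1)/2 = -(1 + u)/2 = -1/2 - u/2)
(X(-7)*(-26))*S = ((-1/2 - 1/2*(-7))*(-26))*(-47) = ((-1/2 + 7/2)*(-26))*(-47) = (3*(-26))*(-47) = -78*(-47) = 3666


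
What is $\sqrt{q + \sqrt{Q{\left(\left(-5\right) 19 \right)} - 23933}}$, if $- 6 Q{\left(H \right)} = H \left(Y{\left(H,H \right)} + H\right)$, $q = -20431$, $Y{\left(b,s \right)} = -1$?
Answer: $\sqrt{-20431 + i \sqrt{25453}} \approx 0.5581 + 142.94 i$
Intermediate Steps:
$Q{\left(H \right)} = - \frac{H \left(-1 + H\right)}{6}$
$\sqrt{q + \sqrt{Q{\left(\left(-5\right) 19 \right)} - 23933}} = \sqrt{-20431 + \sqrt{\frac{\left(-5\right) 19 \left(1 - \left(-5\right) 19\right)}{6} - 23933}} = \sqrt{-20431 + \sqrt{\frac{1}{6} \left(-95\right) \left(1 - -95\right) - 23933}} = \sqrt{-20431 + \sqrt{\frac{1}{6} \left(-95\right) \left(1 + 95\right) - 23933}} = \sqrt{-20431 + \sqrt{\frac{1}{6} \left(-95\right) 96 - 23933}} = \sqrt{-20431 + \sqrt{-1520 - 23933}} = \sqrt{-20431 + \sqrt{-25453}} = \sqrt{-20431 + i \sqrt{25453}}$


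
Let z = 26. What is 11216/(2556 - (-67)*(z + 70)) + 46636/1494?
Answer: 18163378/559503 ≈ 32.463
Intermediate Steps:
11216/(2556 - (-67)*(z + 70)) + 46636/1494 = 11216/(2556 - (-67)*(26 + 70)) + 46636/1494 = 11216/(2556 - (-67)*96) + 46636*(1/1494) = 11216/(2556 - 1*(-6432)) + 23318/747 = 11216/(2556 + 6432) + 23318/747 = 11216/8988 + 23318/747 = 11216*(1/8988) + 23318/747 = 2804/2247 + 23318/747 = 18163378/559503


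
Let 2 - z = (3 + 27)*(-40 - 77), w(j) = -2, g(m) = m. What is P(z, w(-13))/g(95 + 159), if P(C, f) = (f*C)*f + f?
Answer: 7023/127 ≈ 55.299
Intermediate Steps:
z = 3512 (z = 2 - (3 + 27)*(-40 - 77) = 2 - 30*(-117) = 2 - 1*(-3510) = 2 + 3510 = 3512)
P(C, f) = f + C*f**2 (P(C, f) = (C*f)*f + f = C*f**2 + f = f + C*f**2)
P(z, w(-13))/g(95 + 159) = (-2*(1 + 3512*(-2)))/(95 + 159) = -2*(1 - 7024)/254 = -2*(-7023)*(1/254) = 14046*(1/254) = 7023/127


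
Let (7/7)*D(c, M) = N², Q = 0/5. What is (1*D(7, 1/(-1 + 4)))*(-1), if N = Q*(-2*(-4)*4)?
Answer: 0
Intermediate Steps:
Q = 0 (Q = 0*(⅕) = 0)
N = 0 (N = 0*(-2*(-4)*4) = 0*(8*4) = 0*32 = 0)
D(c, M) = 0 (D(c, M) = 0² = 0)
(1*D(7, 1/(-1 + 4)))*(-1) = (1*0)*(-1) = 0*(-1) = 0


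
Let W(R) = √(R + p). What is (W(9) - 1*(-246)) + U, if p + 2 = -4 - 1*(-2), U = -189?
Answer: 57 + √5 ≈ 59.236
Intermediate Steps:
p = -4 (p = -2 + (-4 - 1*(-2)) = -2 + (-4 + 2) = -2 - 2 = -4)
W(R) = √(-4 + R) (W(R) = √(R - 4) = √(-4 + R))
(W(9) - 1*(-246)) + U = (√(-4 + 9) - 1*(-246)) - 189 = (√5 + 246) - 189 = (246 + √5) - 189 = 57 + √5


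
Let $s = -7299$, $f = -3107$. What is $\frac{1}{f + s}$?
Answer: $- \frac{1}{10406} \approx -9.6098 \cdot 10^{-5}$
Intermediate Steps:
$\frac{1}{f + s} = \frac{1}{-3107 - 7299} = \frac{1}{-10406} = - \frac{1}{10406}$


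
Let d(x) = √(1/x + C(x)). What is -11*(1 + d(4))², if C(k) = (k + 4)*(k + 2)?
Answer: -2167/4 - 11*√193 ≈ -694.57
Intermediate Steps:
C(k) = (2 + k)*(4 + k) (C(k) = (4 + k)*(2 + k) = (2 + k)*(4 + k))
d(x) = √(8 + 1/x + x² + 6*x) (d(x) = √(1/x + (8 + x² + 6*x)) = √(8 + 1/x + x² + 6*x))
-11*(1 + d(4))² = -11*(1 + √(8 + 1/4 + 4² + 6*4))² = -11*(1 + √(8 + ¼ + 16 + 24))² = -11*(1 + √(193/4))² = -11*(1 + √193/2)²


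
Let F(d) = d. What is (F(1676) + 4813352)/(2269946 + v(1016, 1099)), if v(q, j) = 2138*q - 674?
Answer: 1203757/1110370 ≈ 1.0841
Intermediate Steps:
v(q, j) = -674 + 2138*q
(F(1676) + 4813352)/(2269946 + v(1016, 1099)) = (1676 + 4813352)/(2269946 + (-674 + 2138*1016)) = 4815028/(2269946 + (-674 + 2172208)) = 4815028/(2269946 + 2171534) = 4815028/4441480 = 4815028*(1/4441480) = 1203757/1110370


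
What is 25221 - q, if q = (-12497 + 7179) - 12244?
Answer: 42783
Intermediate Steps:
q = -17562 (q = -5318 - 12244 = -17562)
25221 - q = 25221 - 1*(-17562) = 25221 + 17562 = 42783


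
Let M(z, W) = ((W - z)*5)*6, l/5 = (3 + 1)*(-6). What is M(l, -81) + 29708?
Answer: 30878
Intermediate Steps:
l = -120 (l = 5*((3 + 1)*(-6)) = 5*(4*(-6)) = 5*(-24) = -120)
M(z, W) = -30*z + 30*W (M(z, W) = (-5*z + 5*W)*6 = -30*z + 30*W)
M(l, -81) + 29708 = (-30*(-120) + 30*(-81)) + 29708 = (3600 - 2430) + 29708 = 1170 + 29708 = 30878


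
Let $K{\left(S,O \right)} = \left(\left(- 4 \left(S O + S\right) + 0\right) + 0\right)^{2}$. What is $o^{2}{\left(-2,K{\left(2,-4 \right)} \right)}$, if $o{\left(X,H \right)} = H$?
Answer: $331776$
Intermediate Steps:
$K{\left(S,O \right)} = \left(- 4 S - 4 O S\right)^{2}$ ($K{\left(S,O \right)} = \left(\left(- 4 \left(O S + S\right) + 0\right) + 0\right)^{2} = \left(\left(- 4 \left(S + O S\right) + 0\right) + 0\right)^{2} = \left(\left(\left(- 4 S - 4 O S\right) + 0\right) + 0\right)^{2} = \left(\left(- 4 S - 4 O S\right) + 0\right)^{2} = \left(- 4 S - 4 O S\right)^{2}$)
$o^{2}{\left(-2,K{\left(2,-4 \right)} \right)} = \left(16 \cdot 2^{2} \left(1 - 4\right)^{2}\right)^{2} = \left(16 \cdot 4 \left(-3\right)^{2}\right)^{2} = \left(16 \cdot 4 \cdot 9\right)^{2} = 576^{2} = 331776$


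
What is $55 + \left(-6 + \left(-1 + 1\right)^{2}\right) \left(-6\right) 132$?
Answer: $4807$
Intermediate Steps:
$55 + \left(-6 + \left(-1 + 1\right)^{2}\right) \left(-6\right) 132 = 55 + \left(-6 + 0^{2}\right) \left(-6\right) 132 = 55 + \left(-6 + 0\right) \left(-6\right) 132 = 55 + \left(-6\right) \left(-6\right) 132 = 55 + 36 \cdot 132 = 55 + 4752 = 4807$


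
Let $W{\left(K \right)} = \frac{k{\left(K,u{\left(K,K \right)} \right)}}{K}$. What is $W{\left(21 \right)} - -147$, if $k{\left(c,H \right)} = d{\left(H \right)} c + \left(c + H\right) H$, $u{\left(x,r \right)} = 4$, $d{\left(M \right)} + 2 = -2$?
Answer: $\frac{3103}{21} \approx 147.76$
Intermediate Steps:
$d{\left(M \right)} = -4$ ($d{\left(M \right)} = -2 - 2 = -4$)
$k{\left(c,H \right)} = - 4 c + H \left(H + c\right)$ ($k{\left(c,H \right)} = - 4 c + \left(c + H\right) H = - 4 c + \left(H + c\right) H = - 4 c + H \left(H + c\right)$)
$W{\left(K \right)} = \frac{16}{K}$ ($W{\left(K \right)} = \frac{4^{2} - 4 K + 4 K}{K} = \frac{16 - 4 K + 4 K}{K} = \frac{16}{K}$)
$W{\left(21 \right)} - -147 = \frac{16}{21} - -147 = 16 \cdot \frac{1}{21} + 147 = \frac{16}{21} + 147 = \frac{3103}{21}$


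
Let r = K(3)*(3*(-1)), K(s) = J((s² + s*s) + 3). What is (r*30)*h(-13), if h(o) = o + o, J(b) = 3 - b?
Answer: -42120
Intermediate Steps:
K(s) = -2*s² (K(s) = 3 - ((s² + s*s) + 3) = 3 - ((s² + s²) + 3) = 3 - (2*s² + 3) = 3 - (3 + 2*s²) = 3 + (-3 - 2*s²) = -2*s²)
r = 54 (r = (-2*3²)*(3*(-1)) = -2*9*(-3) = -18*(-3) = 54)
h(o) = 2*o
(r*30)*h(-13) = (54*30)*(2*(-13)) = 1620*(-26) = -42120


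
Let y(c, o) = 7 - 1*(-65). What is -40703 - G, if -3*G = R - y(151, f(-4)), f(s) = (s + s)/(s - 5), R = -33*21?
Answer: -40958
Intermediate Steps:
R = -693
f(s) = 2*s/(-5 + s) (f(s) = (2*s)/(-5 + s) = 2*s/(-5 + s))
y(c, o) = 72 (y(c, o) = 7 + 65 = 72)
G = 255 (G = -(-693 - 1*72)/3 = -(-693 - 72)/3 = -⅓*(-765) = 255)
-40703 - G = -40703 - 1*255 = -40703 - 255 = -40958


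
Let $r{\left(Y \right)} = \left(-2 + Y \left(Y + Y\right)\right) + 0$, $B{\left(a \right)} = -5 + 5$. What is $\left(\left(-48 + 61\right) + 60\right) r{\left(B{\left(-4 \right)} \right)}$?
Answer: $-146$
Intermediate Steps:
$B{\left(a \right)} = 0$
$r{\left(Y \right)} = -2 + 2 Y^{2}$ ($r{\left(Y \right)} = \left(-2 + Y 2 Y\right) + 0 = \left(-2 + 2 Y^{2}\right) + 0 = -2 + 2 Y^{2}$)
$\left(\left(-48 + 61\right) + 60\right) r{\left(B{\left(-4 \right)} \right)} = \left(\left(-48 + 61\right) + 60\right) \left(-2 + 2 \cdot 0^{2}\right) = \left(13 + 60\right) \left(-2 + 2 \cdot 0\right) = 73 \left(-2 + 0\right) = 73 \left(-2\right) = -146$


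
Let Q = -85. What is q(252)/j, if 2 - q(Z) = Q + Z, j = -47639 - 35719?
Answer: 5/2526 ≈ 0.0019794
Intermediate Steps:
j = -83358
q(Z) = 87 - Z (q(Z) = 2 - (-85 + Z) = 2 + (85 - Z) = 87 - Z)
q(252)/j = (87 - 1*252)/(-83358) = (87 - 252)*(-1/83358) = -165*(-1/83358) = 5/2526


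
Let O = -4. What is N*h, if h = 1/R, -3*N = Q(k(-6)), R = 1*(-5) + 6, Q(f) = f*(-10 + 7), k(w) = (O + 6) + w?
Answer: -4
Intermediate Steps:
k(w) = 2 + w (k(w) = (-4 + 6) + w = 2 + w)
Q(f) = -3*f (Q(f) = f*(-3) = -3*f)
R = 1 (R = -5 + 6 = 1)
N = -4 (N = -(-1)*(2 - 6) = -(-1)*(-4) = -1/3*12 = -4)
h = 1 (h = 1/1 = 1)
N*h = -4*1 = -4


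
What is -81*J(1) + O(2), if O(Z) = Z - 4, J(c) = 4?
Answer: -326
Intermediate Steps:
O(Z) = -4 + Z
-81*J(1) + O(2) = -81*4 + (-4 + 2) = -324 - 2 = -326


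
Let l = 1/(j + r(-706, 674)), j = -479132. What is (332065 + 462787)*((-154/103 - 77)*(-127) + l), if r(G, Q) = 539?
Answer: 390603705267838864/49295079 ≈ 7.9238e+9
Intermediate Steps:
l = -1/478593 (l = 1/(-479132 + 539) = 1/(-478593) = -1/478593 ≈ -2.0895e-6)
(332065 + 462787)*((-154/103 - 77)*(-127) + l) = (332065 + 462787)*((-154/103 - 77)*(-127) - 1/478593) = 794852*((-154*1/103 - 77)*(-127) - 1/478593) = 794852*((-154/103 - 77)*(-127) - 1/478593) = 794852*(-8085/103*(-127) - 1/478593) = 794852*(1026795/103 - 1/478593) = 794852*(491416899332/49295079) = 390603705267838864/49295079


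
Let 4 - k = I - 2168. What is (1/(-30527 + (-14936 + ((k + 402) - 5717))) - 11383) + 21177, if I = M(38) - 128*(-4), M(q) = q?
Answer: 481433863/49156 ≈ 9794.0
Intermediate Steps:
I = 550 (I = 38 - 128*(-4) = 38 + 512 = 550)
k = 1622 (k = 4 - (550 - 2168) = 4 - 1*(-1618) = 4 + 1618 = 1622)
(1/(-30527 + (-14936 + ((k + 402) - 5717))) - 11383) + 21177 = (1/(-30527 + (-14936 + ((1622 + 402) - 5717))) - 11383) + 21177 = (1/(-30527 + (-14936 + (2024 - 5717))) - 11383) + 21177 = (1/(-30527 + (-14936 - 3693)) - 11383) + 21177 = (1/(-30527 - 18629) - 11383) + 21177 = (1/(-49156) - 11383) + 21177 = (-1/49156 - 11383) + 21177 = -559542749/49156 + 21177 = 481433863/49156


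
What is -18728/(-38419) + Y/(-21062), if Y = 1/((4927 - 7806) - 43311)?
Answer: 18219605630259/37376069373820 ≈ 0.48747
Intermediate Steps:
Y = -1/46190 (Y = 1/(-2879 - 43311) = 1/(-46190) = -1/46190 ≈ -2.1650e-5)
-18728/(-38419) + Y/(-21062) = -18728/(-38419) - 1/46190/(-21062) = -18728*(-1/38419) - 1/46190*(-1/21062) = 18728/38419 + 1/972853780 = 18219605630259/37376069373820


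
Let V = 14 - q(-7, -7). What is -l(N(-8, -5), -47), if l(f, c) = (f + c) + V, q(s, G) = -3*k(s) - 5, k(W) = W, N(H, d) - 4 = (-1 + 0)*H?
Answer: 37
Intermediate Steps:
N(H, d) = 4 - H (N(H, d) = 4 + (-1 + 0)*H = 4 - H)
q(s, G) = -5 - 3*s (q(s, G) = -3*s - 5 = -5 - 3*s)
V = -2 (V = 14 - (-5 - 3*(-7)) = 14 - (-5 + 21) = 14 - 1*16 = 14 - 16 = -2)
l(f, c) = -2 + c + f (l(f, c) = (f + c) - 2 = (c + f) - 2 = -2 + c + f)
-l(N(-8, -5), -47) = -(-2 - 47 + (4 - 1*(-8))) = -(-2 - 47 + (4 + 8)) = -(-2 - 47 + 12) = -1*(-37) = 37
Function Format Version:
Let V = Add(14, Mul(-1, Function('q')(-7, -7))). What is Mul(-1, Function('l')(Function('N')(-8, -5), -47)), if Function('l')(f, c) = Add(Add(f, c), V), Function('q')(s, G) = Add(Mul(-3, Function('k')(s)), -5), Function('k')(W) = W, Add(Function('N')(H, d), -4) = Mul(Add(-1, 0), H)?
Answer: 37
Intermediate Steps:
Function('N')(H, d) = Add(4, Mul(-1, H)) (Function('N')(H, d) = Add(4, Mul(Add(-1, 0), H)) = Add(4, Mul(-1, H)))
Function('q')(s, G) = Add(-5, Mul(-3, s)) (Function('q')(s, G) = Add(Mul(-3, s), -5) = Add(-5, Mul(-3, s)))
V = -2 (V = Add(14, Mul(-1, Add(-5, Mul(-3, -7)))) = Add(14, Mul(-1, Add(-5, 21))) = Add(14, Mul(-1, 16)) = Add(14, -16) = -2)
Function('l')(f, c) = Add(-2, c, f) (Function('l')(f, c) = Add(Add(f, c), -2) = Add(Add(c, f), -2) = Add(-2, c, f))
Mul(-1, Function('l')(Function('N')(-8, -5), -47)) = Mul(-1, Add(-2, -47, Add(4, Mul(-1, -8)))) = Mul(-1, Add(-2, -47, Add(4, 8))) = Mul(-1, Add(-2, -47, 12)) = Mul(-1, -37) = 37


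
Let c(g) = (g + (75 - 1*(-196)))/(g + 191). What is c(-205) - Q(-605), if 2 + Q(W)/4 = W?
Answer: 16963/7 ≈ 2423.3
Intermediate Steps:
Q(W) = -8 + 4*W
c(g) = (271 + g)/(191 + g) (c(g) = (g + (75 + 196))/(191 + g) = (g + 271)/(191 + g) = (271 + g)/(191 + g))
c(-205) - Q(-605) = (271 - 205)/(191 - 205) - (-8 + 4*(-605)) = 66/(-14) - (-8 - 2420) = -1/14*66 - 1*(-2428) = -33/7 + 2428 = 16963/7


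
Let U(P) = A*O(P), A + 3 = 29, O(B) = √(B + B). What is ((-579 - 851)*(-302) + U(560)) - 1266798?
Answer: -834938 + 104*√70 ≈ -8.3407e+5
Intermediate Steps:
O(B) = √2*√B (O(B) = √(2*B) = √2*√B)
A = 26 (A = -3 + 29 = 26)
U(P) = 26*√2*√P (U(P) = 26*(√2*√P) = 26*√2*√P)
((-579 - 851)*(-302) + U(560)) - 1266798 = ((-579 - 851)*(-302) + 26*√2*√560) - 1266798 = (-1430*(-302) + 26*√2*(4*√35)) - 1266798 = (431860 + 104*√70) - 1266798 = -834938 + 104*√70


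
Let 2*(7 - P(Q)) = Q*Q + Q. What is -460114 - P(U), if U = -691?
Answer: -221726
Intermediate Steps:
P(Q) = 7 - Q/2 - Q**2/2 (P(Q) = 7 - (Q*Q + Q)/2 = 7 - (Q**2 + Q)/2 = 7 - (Q + Q**2)/2 = 7 + (-Q/2 - Q**2/2) = 7 - Q/2 - Q**2/2)
-460114 - P(U) = -460114 - (7 - 1/2*(-691) - 1/2*(-691)**2) = -460114 - (7 + 691/2 - 1/2*477481) = -460114 - (7 + 691/2 - 477481/2) = -460114 - 1*(-238388) = -460114 + 238388 = -221726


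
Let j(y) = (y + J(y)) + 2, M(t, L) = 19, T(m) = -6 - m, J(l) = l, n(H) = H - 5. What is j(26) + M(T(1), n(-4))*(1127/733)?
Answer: 60995/733 ≈ 83.213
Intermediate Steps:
n(H) = -5 + H
j(y) = 2 + 2*y (j(y) = (y + y) + 2 = 2*y + 2 = 2 + 2*y)
j(26) + M(T(1), n(-4))*(1127/733) = (2 + 2*26) + 19*(1127/733) = (2 + 52) + 19*(1127*(1/733)) = 54 + 19*(1127/733) = 54 + 21413/733 = 60995/733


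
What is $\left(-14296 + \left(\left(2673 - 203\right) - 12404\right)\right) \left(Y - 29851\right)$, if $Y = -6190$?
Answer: $873273430$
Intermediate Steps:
$\left(-14296 + \left(\left(2673 - 203\right) - 12404\right)\right) \left(Y - 29851\right) = \left(-14296 + \left(\left(2673 - 203\right) - 12404\right)\right) \left(-6190 - 29851\right) = \left(-14296 + \left(2470 - 12404\right)\right) \left(-36041\right) = \left(-14296 - 9934\right) \left(-36041\right) = \left(-24230\right) \left(-36041\right) = 873273430$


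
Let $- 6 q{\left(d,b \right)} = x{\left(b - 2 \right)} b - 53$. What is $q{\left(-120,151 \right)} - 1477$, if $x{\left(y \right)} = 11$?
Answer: $-1745$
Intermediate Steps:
$q{\left(d,b \right)} = \frac{53}{6} - \frac{11 b}{6}$ ($q{\left(d,b \right)} = - \frac{11 b - 53}{6} = - \frac{-53 + 11 b}{6} = \frac{53}{6} - \frac{11 b}{6}$)
$q{\left(-120,151 \right)} - 1477 = \left(\frac{53}{6} - \frac{1661}{6}\right) - 1477 = -268 - 1477 = -1745$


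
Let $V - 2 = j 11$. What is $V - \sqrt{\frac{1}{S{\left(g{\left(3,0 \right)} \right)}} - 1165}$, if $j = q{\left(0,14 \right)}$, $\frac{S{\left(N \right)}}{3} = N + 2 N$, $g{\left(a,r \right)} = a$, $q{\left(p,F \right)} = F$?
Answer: $156 - \frac{i \sqrt{94362}}{9} \approx 156.0 - 34.132 i$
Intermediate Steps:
$S{\left(N \right)} = 9 N$ ($S{\left(N \right)} = 3 \left(N + 2 N\right) = 3 \cdot 3 N = 9 N$)
$j = 14$
$V = 156$ ($V = 2 + 14 \cdot 11 = 2 + 154 = 156$)
$V - \sqrt{\frac{1}{S{\left(g{\left(3,0 \right)} \right)}} - 1165} = 156 - \sqrt{\frac{1}{9 \cdot 3} - 1165} = 156 - \sqrt{\frac{1}{27} - 1165} = 156 - \sqrt{- \frac{31454}{27}} = 156 - \frac{i \sqrt{94362}}{9}$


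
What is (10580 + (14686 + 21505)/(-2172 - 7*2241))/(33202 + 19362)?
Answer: 188912029/938740476 ≈ 0.20124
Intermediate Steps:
(10580 + (14686 + 21505)/(-2172 - 7*2241))/(33202 + 19362) = (10580 + 36191/(-2172 - 15687))/52564 = (10580 + 36191/(-17859))*(1/52564) = (10580 + 36191*(-1/17859))*(1/52564) = (10580 - 36191/17859)*(1/52564) = (188912029/17859)*(1/52564) = 188912029/938740476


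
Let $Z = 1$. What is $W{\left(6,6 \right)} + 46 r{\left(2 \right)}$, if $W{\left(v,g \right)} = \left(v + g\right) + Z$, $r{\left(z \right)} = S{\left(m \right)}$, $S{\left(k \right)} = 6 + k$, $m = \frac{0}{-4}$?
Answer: $289$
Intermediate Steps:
$m = 0$ ($m = 0 \left(- \frac{1}{4}\right) = 0$)
$r{\left(z \right)} = 6$ ($r{\left(z \right)} = 6 + 0 = 6$)
$W{\left(v,g \right)} = 1 + g + v$ ($W{\left(v,g \right)} = \left(v + g\right) + 1 = \left(g + v\right) + 1 = 1 + g + v$)
$W{\left(6,6 \right)} + 46 r{\left(2 \right)} = \left(1 + 6 + 6\right) + 46 \cdot 6 = 13 + 276 = 289$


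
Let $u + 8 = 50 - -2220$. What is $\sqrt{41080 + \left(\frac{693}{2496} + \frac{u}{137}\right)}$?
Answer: $\frac{\sqrt{8342874281131}}{14248} \approx 202.72$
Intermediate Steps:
$u = 2262$ ($u = -8 + \left(50 - -2220\right) = -8 + \left(50 + 2220\right) = -8 + 2270 = 2262$)
$\sqrt{41080 + \left(\frac{693}{2496} + \frac{u}{137}\right)} = \sqrt{41080 + \left(\frac{693}{2496} + \frac{2262}{137}\right)} = \sqrt{41080 + \left(693 \cdot \frac{1}{2496} + 2262 \cdot \frac{1}{137}\right)} = \sqrt{41080 + \left(\frac{231}{832} + \frac{2262}{137}\right)} = \sqrt{41080 + \frac{1913631}{113984}} = \sqrt{\frac{4684376351}{113984}} = \frac{\sqrt{8342874281131}}{14248}$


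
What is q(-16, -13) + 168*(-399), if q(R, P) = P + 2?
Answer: -67043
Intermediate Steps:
q(R, P) = 2 + P
q(-16, -13) + 168*(-399) = (2 - 13) + 168*(-399) = -11 - 67032 = -67043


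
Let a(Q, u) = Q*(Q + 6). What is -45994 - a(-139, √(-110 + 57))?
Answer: -64481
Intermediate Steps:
a(Q, u) = Q*(6 + Q)
-45994 - a(-139, √(-110 + 57)) = -45994 - (-139)*(6 - 139) = -45994 - (-139)*(-133) = -45994 - 1*18487 = -45994 - 18487 = -64481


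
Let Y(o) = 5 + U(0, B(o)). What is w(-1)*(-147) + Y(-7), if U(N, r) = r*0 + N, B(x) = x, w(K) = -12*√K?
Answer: 5 + 1764*I ≈ 5.0 + 1764.0*I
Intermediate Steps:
U(N, r) = N (U(N, r) = 0 + N = N)
Y(o) = 5 (Y(o) = 5 + 0 = 5)
w(-1)*(-147) + Y(-7) = -12*I*(-147) + 5 = 1764*I + 5 = 5 + 1764*I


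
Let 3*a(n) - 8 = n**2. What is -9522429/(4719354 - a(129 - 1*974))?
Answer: -3174143/1493781 ≈ -2.1249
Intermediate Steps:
a(n) = 8/3 + n**2/3
-9522429/(4719354 - a(129 - 1*974)) = -9522429/(4719354 - (8/3 + (129 - 1*974)**2/3)) = -9522429/(4719354 - (8/3 + (129 - 974)**2/3)) = -9522429/(4719354 - (8/3 + (1/3)*(-845)**2)) = -9522429/(4719354 - (8/3 + (1/3)*714025)) = -9522429/(4719354 - (8/3 + 714025/3)) = -9522429/(4719354 - 1*238011) = -9522429/(4719354 - 238011) = -9522429/4481343 = -9522429*1/4481343 = -3174143/1493781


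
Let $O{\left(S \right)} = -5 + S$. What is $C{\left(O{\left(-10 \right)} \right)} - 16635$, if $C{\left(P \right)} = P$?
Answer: $-16650$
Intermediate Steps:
$C{\left(O{\left(-10 \right)} \right)} - 16635 = \left(-5 - 10\right) - 16635 = -15 - 16635 = -16650$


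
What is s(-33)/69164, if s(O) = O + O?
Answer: -33/34582 ≈ -0.00095425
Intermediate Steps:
s(O) = 2*O
s(-33)/69164 = (2*(-33))/69164 = -66*1/69164 = -33/34582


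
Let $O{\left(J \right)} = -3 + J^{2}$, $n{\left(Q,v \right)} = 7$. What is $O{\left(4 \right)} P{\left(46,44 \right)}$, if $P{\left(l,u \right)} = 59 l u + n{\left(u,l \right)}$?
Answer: $1552499$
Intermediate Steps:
$P{\left(l,u \right)} = 7 + 59 l u$ ($P{\left(l,u \right)} = 59 l u + 7 = 7 + 59 l u$)
$O{\left(4 \right)} P{\left(46,44 \right)} = \left(-3 + 4^{2}\right) \left(7 + 59 \cdot 46 \cdot 44\right) = \left(-3 + 16\right) \left(7 + 119416\right) = 13 \cdot 119423 = 1552499$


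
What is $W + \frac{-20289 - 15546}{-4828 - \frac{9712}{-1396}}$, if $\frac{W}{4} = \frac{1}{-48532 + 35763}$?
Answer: $\frac{53229227653}{7161468112} \approx 7.4327$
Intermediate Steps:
$W = - \frac{4}{12769}$ ($W = \frac{4}{-48532 + 35763} = \frac{4}{-12769} = 4 \left(- \frac{1}{12769}\right) = - \frac{4}{12769} \approx -0.00031326$)
$W + \frac{-20289 - 15546}{-4828 - \frac{9712}{-1396}} = - \frac{4}{12769} + \frac{-20289 - 15546}{-4828 - \frac{9712}{-1396}} = - \frac{4}{12769} - \frac{35835}{-4828 - - \frac{2428}{349}} = - \frac{4}{12769} - \frac{35835}{-4828 + \frac{2428}{349}} = - \frac{4}{12769} - \frac{35835}{- \frac{1682544}{349}} = - \frac{4}{12769} - - \frac{4168805}{560848} = - \frac{4}{12769} + \frac{4168805}{560848} = \frac{53229227653}{7161468112}$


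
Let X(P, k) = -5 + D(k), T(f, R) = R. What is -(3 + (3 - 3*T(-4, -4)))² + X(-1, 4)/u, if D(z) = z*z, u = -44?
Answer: -1297/4 ≈ -324.25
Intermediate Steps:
D(z) = z²
X(P, k) = -5 + k²
-(3 + (3 - 3*T(-4, -4)))² + X(-1, 4)/u = -(3 + (3 - 3*(-4)))² + (-5 + 4²)/(-44) = -(3 + (3 + 12))² + (-5 + 16)*(-1/44) = -(3 + 15)² + 11*(-1/44) = -1*18² - ¼ = -1*324 - ¼ = -324 - ¼ = -1297/4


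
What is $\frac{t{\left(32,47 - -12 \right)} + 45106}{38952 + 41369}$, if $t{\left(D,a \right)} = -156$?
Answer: $\frac{1450}{2591} \approx 0.55963$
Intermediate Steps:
$\frac{t{\left(32,47 - -12 \right)} + 45106}{38952 + 41369} = \frac{-156 + 45106}{38952 + 41369} = \frac{44950}{80321} = 44950 \cdot \frac{1}{80321} = \frac{1450}{2591}$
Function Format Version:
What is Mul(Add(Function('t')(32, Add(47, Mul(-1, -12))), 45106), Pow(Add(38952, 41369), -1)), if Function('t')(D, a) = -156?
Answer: Rational(1450, 2591) ≈ 0.55963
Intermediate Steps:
Mul(Add(Function('t')(32, Add(47, Mul(-1, -12))), 45106), Pow(Add(38952, 41369), -1)) = Mul(Add(-156, 45106), Pow(Add(38952, 41369), -1)) = Mul(44950, Pow(80321, -1)) = Mul(44950, Rational(1, 80321)) = Rational(1450, 2591)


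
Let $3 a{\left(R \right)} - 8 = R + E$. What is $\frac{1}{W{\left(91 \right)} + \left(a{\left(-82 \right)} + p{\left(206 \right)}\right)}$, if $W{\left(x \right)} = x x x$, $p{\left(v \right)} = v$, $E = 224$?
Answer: $\frac{1}{753827} \approx 1.3266 \cdot 10^{-6}$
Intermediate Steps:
$W{\left(x \right)} = x^{3}$ ($W{\left(x \right)} = x^{2} x = x^{3}$)
$a{\left(R \right)} = \frac{232}{3} + \frac{R}{3}$ ($a{\left(R \right)} = \frac{8}{3} + \frac{R + 224}{3} = \frac{8}{3} + \frac{224 + R}{3} = \frac{8}{3} + \left(\frac{224}{3} + \frac{R}{3}\right) = \frac{232}{3} + \frac{R}{3}$)
$\frac{1}{W{\left(91 \right)} + \left(a{\left(-82 \right)} + p{\left(206 \right)}\right)} = \frac{1}{91^{3} + \left(\left(\frac{232}{3} + \frac{1}{3} \left(-82\right)\right) + 206\right)} = \frac{1}{753571 + \left(\left(\frac{232}{3} - \frac{82}{3}\right) + 206\right)} = \frac{1}{753571 + \left(50 + 206\right)} = \frac{1}{753571 + 256} = \frac{1}{753827}$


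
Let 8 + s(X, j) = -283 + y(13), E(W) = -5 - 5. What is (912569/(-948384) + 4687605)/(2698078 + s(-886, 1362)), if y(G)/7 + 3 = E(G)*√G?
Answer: 5996659911901972133/3451141553759338752 + 155597703371285*√13/3451141553759338752 ≈ 1.7377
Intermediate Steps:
E(W) = -10
y(G) = -21 - 70*√G (y(G) = -21 + 7*(-10*√G) = -21 - 70*√G)
s(X, j) = -312 - 70*√13 (s(X, j) = -8 + (-283 + (-21 - 70*√13)) = -8 + (-304 - 70*√13) = -312 - 70*√13)
(912569/(-948384) + 4687605)/(2698078 + s(-886, 1362)) = (912569/(-948384) + 4687605)/(2698078 + (-312 - 70*√13)) = (912569*(-1/948384) + 4687605)/(2697766 - 70*√13) = (-912569/948384 + 4687605)/(2697766 - 70*√13) = 4445648667751/(948384*(2697766 - 70*√13))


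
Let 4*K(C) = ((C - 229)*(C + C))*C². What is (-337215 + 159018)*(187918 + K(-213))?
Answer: -380600789232435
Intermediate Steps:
K(C) = C³*(-229 + C)/2 (K(C) = (((C - 229)*(C + C))*C²)/4 = (((-229 + C)*(2*C))*C²)/4 = ((2*C*(-229 + C))*C²)/4 = (2*C³*(-229 + C))/4 = C³*(-229 + C)/2)
(-337215 + 159018)*(187918 + K(-213)) = (-337215 + 159018)*(187918 + (½)*(-213)³*(-229 - 213)) = -178197*(187918 + (½)*(-9663597)*(-442)) = -178197*(187918 + 2135654937) = -178197*2135842855 = -380600789232435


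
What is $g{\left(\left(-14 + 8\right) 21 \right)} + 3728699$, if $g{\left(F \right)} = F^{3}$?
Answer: $1728323$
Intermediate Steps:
$g{\left(\left(-14 + 8\right) 21 \right)} + 3728699 = \left(\left(-14 + 8\right) 21\right)^{3} + 3728699 = \left(\left(-6\right) 21\right)^{3} + 3728699 = \left(-126\right)^{3} + 3728699 = -2000376 + 3728699 = 1728323$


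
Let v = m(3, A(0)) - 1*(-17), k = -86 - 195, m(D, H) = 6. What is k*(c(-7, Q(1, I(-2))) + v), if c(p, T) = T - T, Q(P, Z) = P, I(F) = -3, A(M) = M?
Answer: -6463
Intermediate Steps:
c(p, T) = 0
k = -281
v = 23 (v = 6 - 1*(-17) = 6 + 17 = 23)
k*(c(-7, Q(1, I(-2))) + v) = -281*(0 + 23) = -281*23 = -6463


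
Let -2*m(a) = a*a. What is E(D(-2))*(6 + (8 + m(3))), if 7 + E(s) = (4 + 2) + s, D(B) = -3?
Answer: -38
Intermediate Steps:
m(a) = -a²/2 (m(a) = -a*a/2 = -a²/2)
E(s) = -1 + s (E(s) = -7 + ((4 + 2) + s) = -7 + (6 + s) = -1 + s)
E(D(-2))*(6 + (8 + m(3))) = (-1 - 3)*(6 + (8 - ½*3²)) = -4*(6 + (8 - ½*9)) = -4*(6 + (8 - 9/2)) = -4*(6 + 7/2) = -4*19/2 = -38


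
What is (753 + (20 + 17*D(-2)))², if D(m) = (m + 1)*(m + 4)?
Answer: 546121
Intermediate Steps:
D(m) = (1 + m)*(4 + m)
(753 + (20 + 17*D(-2)))² = (753 + (20 + 17*(4 + (-2)² + 5*(-2))))² = (753 + (20 + 17*(4 + 4 - 10)))² = (753 + (20 + 17*(-2)))² = (753 + (20 - 34))² = (753 - 14)² = 739² = 546121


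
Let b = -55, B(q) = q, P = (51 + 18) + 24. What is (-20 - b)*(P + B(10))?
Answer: 3605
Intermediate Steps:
P = 93 (P = 69 + 24 = 93)
(-20 - b)*(P + B(10)) = (-20 - 1*(-55))*(93 + 10) = (-20 + 55)*103 = 35*103 = 3605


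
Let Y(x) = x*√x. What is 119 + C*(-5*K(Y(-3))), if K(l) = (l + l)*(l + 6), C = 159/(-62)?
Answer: -17776/31 - 14310*I*√3/31 ≈ -573.42 - 799.54*I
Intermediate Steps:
C = -159/62 (C = 159*(-1/62) = -159/62 ≈ -2.5645)
Y(x) = x^(3/2)
K(l) = 2*l*(6 + l) (K(l) = (2*l)*(6 + l) = 2*l*(6 + l))
119 + C*(-5*K(Y(-3))) = 119 - (-795)*2*(-3)^(3/2)*(6 + (-3)^(3/2))/62 = 119 - (-795)*2*(-3*I*√3)*(6 - 3*I*√3)/62 = 119 - (-795)*(-6*I*√3*(6 - 3*I*√3))/62 = 119 - 2385*I*√3*(6 - 3*I*√3)/31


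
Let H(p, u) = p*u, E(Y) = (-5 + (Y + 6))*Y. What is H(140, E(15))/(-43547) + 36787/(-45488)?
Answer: -447194327/282980848 ≈ -1.5803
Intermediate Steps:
E(Y) = Y*(1 + Y) (E(Y) = (-5 + (6 + Y))*Y = (1 + Y)*Y = Y*(1 + Y))
H(140, E(15))/(-43547) + 36787/(-45488) = (140*(15*(1 + 15)))/(-43547) + 36787/(-45488) = (140*(15*16))*(-1/43547) + 36787*(-1/45488) = (140*240)*(-1/43547) - 36787/45488 = 33600*(-1/43547) - 36787/45488 = -4800/6221 - 36787/45488 = -447194327/282980848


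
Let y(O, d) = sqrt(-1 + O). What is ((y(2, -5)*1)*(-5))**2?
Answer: 25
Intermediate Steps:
((y(2, -5)*1)*(-5))**2 = ((sqrt(-1 + 2)*1)*(-5))**2 = ((sqrt(1)*1)*(-5))**2 = ((1*1)*(-5))**2 = (1*(-5))**2 = (-5)**2 = 25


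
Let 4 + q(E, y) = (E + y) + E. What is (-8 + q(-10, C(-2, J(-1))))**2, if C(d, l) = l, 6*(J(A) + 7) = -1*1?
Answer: 55225/36 ≈ 1534.0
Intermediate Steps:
J(A) = -43/6 (J(A) = -7 + (-1*1)/6 = -7 + (1/6)*(-1) = -7 - 1/6 = -43/6)
q(E, y) = -4 + y + 2*E (q(E, y) = -4 + ((E + y) + E) = -4 + (y + 2*E) = -4 + y + 2*E)
(-8 + q(-10, C(-2, J(-1))))**2 = (-8 + (-4 - 43/6 + 2*(-10)))**2 = (-8 + (-4 - 43/6 - 20))**2 = (-8 - 187/6)**2 = (-235/6)**2 = 55225/36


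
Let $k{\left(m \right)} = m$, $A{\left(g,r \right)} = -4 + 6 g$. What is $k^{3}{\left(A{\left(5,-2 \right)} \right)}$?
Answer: $17576$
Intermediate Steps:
$k^{3}{\left(A{\left(5,-2 \right)} \right)} = \left(-4 + 6 \cdot 5\right)^{3} = \left(-4 + 30\right)^{3} = 26^{3} = 17576$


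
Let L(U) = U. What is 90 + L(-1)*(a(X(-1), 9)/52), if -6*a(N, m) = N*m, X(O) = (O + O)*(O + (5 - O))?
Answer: 4665/52 ≈ 89.712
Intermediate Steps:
X(O) = 10*O (X(O) = (2*O)*5 = 10*O)
a(N, m) = -N*m/6
90 + L(-1)*(a(X(-1), 9)/52) = 90 - (-⅙*10*(-1)*9)/52 = 90 - (-⅙*(-10)*9)/52 = 90 - 15/52 = 4665/52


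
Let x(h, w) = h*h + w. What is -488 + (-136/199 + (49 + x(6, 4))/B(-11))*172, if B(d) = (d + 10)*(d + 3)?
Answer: 520565/398 ≈ 1308.0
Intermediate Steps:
x(h, w) = w + h² (x(h, w) = h² + w = w + h²)
B(d) = (3 + d)*(10 + d) (B(d) = (10 + d)*(3 + d) = (3 + d)*(10 + d))
-488 + (-136/199 + (49 + x(6, 4))/B(-11))*172 = -488 + (-136/199 + (49 + (4 + 6²))/(30 + (-11)² + 13*(-11)))*172 = -488 + (-136*1/199 + (49 + (4 + 36))/(30 + 121 - 143))*172 = -488 + (-136/199 + (49 + 40)/8)*172 = -488 + (-136/199 + 89*(⅛))*172 = -488 + (-136/199 + 89/8)*172 = -488 + (16623/1592)*172 = -488 + 714789/398 = 520565/398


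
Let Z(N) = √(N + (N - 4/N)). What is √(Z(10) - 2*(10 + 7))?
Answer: √(-850 + 35*√10)/5 ≈ 5.4381*I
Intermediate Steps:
Z(N) = √(-4/N + 2*N)
√(Z(10) - 2*(10 + 7)) = √(√(-4/10 + 2*10) - 2*(10 + 7)) = √(√(-4*⅒ + 20) - 2*17) = √(√(-⅖ + 20) - 34) = √(√(98/5) - 34) = √(7*√10/5 - 34) = √(-34 + 7*√10/5)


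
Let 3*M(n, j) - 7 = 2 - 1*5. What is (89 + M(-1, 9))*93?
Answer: 8401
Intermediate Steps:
M(n, j) = 4/3 (M(n, j) = 7/3 + (2 - 1*5)/3 = 7/3 + (2 - 5)/3 = 7/3 + (⅓)*(-3) = 7/3 - 1 = 4/3)
(89 + M(-1, 9))*93 = (89 + 4/3)*93 = (271/3)*93 = 8401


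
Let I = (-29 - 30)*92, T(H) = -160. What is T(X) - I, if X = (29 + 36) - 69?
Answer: 5268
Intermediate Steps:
X = -4 (X = 65 - 69 = -4)
I = -5428 (I = -59*92 = -5428)
T(X) - I = -160 - 1*(-5428) = -160 + 5428 = 5268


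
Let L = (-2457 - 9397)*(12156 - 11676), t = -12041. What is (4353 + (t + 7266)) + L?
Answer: -5690342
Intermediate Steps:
L = -5689920 (L = -11854*480 = -5689920)
(4353 + (t + 7266)) + L = (4353 + (-12041 + 7266)) - 5689920 = (4353 - 4775) - 5689920 = -422 - 5689920 = -5690342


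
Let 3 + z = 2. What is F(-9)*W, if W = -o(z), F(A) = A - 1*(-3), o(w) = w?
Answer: -6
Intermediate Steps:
z = -1 (z = -3 + 2 = -1)
F(A) = 3 + A (F(A) = A + 3 = 3 + A)
W = 1 (W = -1*(-1) = 1)
F(-9)*W = (3 - 9)*1 = -6*1 = -6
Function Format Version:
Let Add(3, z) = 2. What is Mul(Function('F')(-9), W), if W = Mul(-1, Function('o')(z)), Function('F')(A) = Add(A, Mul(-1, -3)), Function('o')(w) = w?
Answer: -6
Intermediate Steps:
z = -1 (z = Add(-3, 2) = -1)
Function('F')(A) = Add(3, A) (Function('F')(A) = Add(A, 3) = Add(3, A))
W = 1 (W = Mul(-1, -1) = 1)
Mul(Function('F')(-9), W) = Mul(Add(3, -9), 1) = Mul(-6, 1) = -6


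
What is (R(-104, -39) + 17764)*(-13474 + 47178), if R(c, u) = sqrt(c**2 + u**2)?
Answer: 598717856 + 438152*sqrt(73) ≈ 6.0246e+8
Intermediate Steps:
(R(-104, -39) + 17764)*(-13474 + 47178) = (sqrt((-104)**2 + (-39)**2) + 17764)*(-13474 + 47178) = (sqrt(10816 + 1521) + 17764)*33704 = (sqrt(12337) + 17764)*33704 = (13*sqrt(73) + 17764)*33704 = (17764 + 13*sqrt(73))*33704 = 598717856 + 438152*sqrt(73)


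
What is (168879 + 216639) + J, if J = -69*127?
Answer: 376755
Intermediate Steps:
J = -8763
(168879 + 216639) + J = (168879 + 216639) - 8763 = 385518 - 8763 = 376755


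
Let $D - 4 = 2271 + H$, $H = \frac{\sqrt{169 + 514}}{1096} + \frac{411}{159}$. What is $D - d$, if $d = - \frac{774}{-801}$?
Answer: $\frac{10738810}{4717} + \frac{\sqrt{683}}{1096} \approx 2276.6$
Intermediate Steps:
$H = \frac{137}{53} + \frac{\sqrt{683}}{1096}$ ($H = \sqrt{683} \cdot \frac{1}{1096} + 411 \cdot \frac{1}{159} = \frac{\sqrt{683}}{1096} + \frac{137}{53} = \frac{137}{53} + \frac{\sqrt{683}}{1096} \approx 2.6087$)
$d = \frac{86}{89}$ ($d = \left(-774\right) \left(- \frac{1}{801}\right) = \frac{86}{89} \approx 0.96629$)
$D = \frac{120712}{53} + \frac{\sqrt{683}}{1096}$ ($D = 4 + \left(2271 + \left(\frac{137}{53} + \frac{\sqrt{683}}{1096}\right)\right) = 4 + \left(\frac{120500}{53} + \frac{\sqrt{683}}{1096}\right) = \frac{120712}{53} + \frac{\sqrt{683}}{1096} \approx 2277.6$)
$D - d = \left(\frac{120712}{53} + \frac{\sqrt{683}}{1096}\right) - \frac{86}{89} = \frac{10738810}{4717} + \frac{\sqrt{683}}{1096}$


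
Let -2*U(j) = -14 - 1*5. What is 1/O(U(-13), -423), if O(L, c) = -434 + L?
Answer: -2/849 ≈ -0.0023557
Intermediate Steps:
U(j) = 19/2 (U(j) = -(-14 - 1*5)/2 = -(-14 - 5)/2 = -1/2*(-19) = 19/2)
1/O(U(-13), -423) = 1/(-434 + 19/2) = 1/(-849/2) = -2/849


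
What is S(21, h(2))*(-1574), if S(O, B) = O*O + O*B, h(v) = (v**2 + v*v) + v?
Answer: -1024674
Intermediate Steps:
h(v) = v + 2*v**2 (h(v) = (v**2 + v**2) + v = 2*v**2 + v = v + 2*v**2)
S(O, B) = O**2 + B*O
S(21, h(2))*(-1574) = (21*(2*(1 + 2*2) + 21))*(-1574) = (21*(2*(1 + 4) + 21))*(-1574) = (21*(2*5 + 21))*(-1574) = (21*(10 + 21))*(-1574) = (21*31)*(-1574) = 651*(-1574) = -1024674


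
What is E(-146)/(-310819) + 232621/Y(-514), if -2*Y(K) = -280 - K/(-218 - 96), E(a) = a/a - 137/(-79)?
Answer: 1793548868263922/1085735214117 ≈ 1651.9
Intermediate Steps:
E(a) = 216/79 (E(a) = 1 - 137*(-1/79) = 1 + 137/79 = 216/79)
Y(K) = 140 - K/628 (Y(K) = -(-280 - K/(-218 - 96))/2 = -(-280 - K/(-314))/2 = -(-280 - (-1)*K/314)/2 = -(-280 + K/314)/2 = 140 - K/628)
E(-146)/(-310819) + 232621/Y(-514) = (216/79)/(-310819) + 232621/(140 - 1/628*(-514)) = (216/79)*(-1/310819) + 232621/(140 + 257/314) = -216/24554701 + 232621/(44217/314) = -216/24554701 + 232621*(314/44217) = -216/24554701 + 73042994/44217 = 1793548868263922/1085735214117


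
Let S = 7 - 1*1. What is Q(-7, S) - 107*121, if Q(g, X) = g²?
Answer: -12898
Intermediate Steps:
S = 6 (S = 7 - 1 = 6)
Q(-7, S) - 107*121 = (-7)² - 107*121 = 49 - 12947 = -12898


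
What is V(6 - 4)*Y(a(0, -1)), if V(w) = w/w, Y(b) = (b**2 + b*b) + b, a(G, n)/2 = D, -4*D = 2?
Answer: 1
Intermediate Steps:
D = -1/2 (D = -1/4*2 = -1/2 ≈ -0.50000)
a(G, n) = -1 (a(G, n) = 2*(-1/2) = -1)
Y(b) = b + 2*b**2 (Y(b) = (b**2 + b**2) + b = 2*b**2 + b = b + 2*b**2)
V(w) = 1
V(6 - 4)*Y(a(0, -1)) = 1*(-(1 + 2*(-1))) = 1*(-(1 - 2)) = 1*(-1*(-1)) = 1*1 = 1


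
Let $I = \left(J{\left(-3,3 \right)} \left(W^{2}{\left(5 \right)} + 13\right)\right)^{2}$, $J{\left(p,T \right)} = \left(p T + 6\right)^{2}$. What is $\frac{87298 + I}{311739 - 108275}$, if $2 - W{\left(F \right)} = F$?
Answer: $\frac{63251}{101732} \approx 0.62174$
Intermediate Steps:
$J{\left(p,T \right)} = \left(6 + T p\right)^{2}$ ($J{\left(p,T \right)} = \left(T p + 6\right)^{2} = \left(6 + T p\right)^{2}$)
$W{\left(F \right)} = 2 - F$
$I = 39204$ ($I = \left(\left(6 + 3 \left(-3\right)\right)^{2} \left(\left(2 - 5\right)^{2} + 13\right)\right)^{2} = \left(\left(6 - 9\right)^{2} \left(\left(2 - 5\right)^{2} + 13\right)\right)^{2} = \left(\left(-3\right)^{2} \left(\left(-3\right)^{2} + 13\right)\right)^{2} = \left(9 \left(9 + 13\right)\right)^{2} = \left(9 \cdot 22\right)^{2} = 198^{2} = 39204$)
$\frac{87298 + I}{311739 - 108275} = \frac{87298 + 39204}{311739 - 108275} = \frac{126502}{203464} = 126502 \cdot \frac{1}{203464} = \frac{63251}{101732}$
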